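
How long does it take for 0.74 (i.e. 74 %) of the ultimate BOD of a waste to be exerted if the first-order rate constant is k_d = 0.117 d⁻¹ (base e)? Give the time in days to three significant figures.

t ≈ 11.5 d

y/L₀ = 1 − e^(−k_d t) = 0.74 ⇒ e^(−k_d t) = 0.260
t = −ln(0.260) / 0.117 = 1.347 / 0.117 = 11.51 d.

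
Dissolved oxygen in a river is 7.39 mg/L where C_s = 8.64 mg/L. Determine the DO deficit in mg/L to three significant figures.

D ≈ 1.25 mg/L

D = C_s − C = 8.64 − 7.39 = 1.25 mg/L.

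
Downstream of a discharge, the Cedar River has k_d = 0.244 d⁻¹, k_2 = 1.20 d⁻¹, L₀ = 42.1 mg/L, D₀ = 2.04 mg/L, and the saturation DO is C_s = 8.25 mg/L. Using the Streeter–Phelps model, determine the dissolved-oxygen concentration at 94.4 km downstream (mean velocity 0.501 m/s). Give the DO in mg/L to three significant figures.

Travel time t = x/v = 94.4 km / (0.501 m/s) = 94400 m / 0.501 m/s = 188400 s = 2.181 d.
k_d L₀/(k_2−k_d) = 0.244×42.1/(1.20−0.244) = 10.27/0.9560 = 10.75 mg/L.
e^(−k_d t) = e^(−0.244×2.181) = 0.5874; e^(−k_2 t) = e^(−1.20×2.181) = 0.07302.
D = 10.75 × (0.5874 − 0.07302) + 2.04 × 0.07302 = 5.527 + 0.1490 = 5.676 mg/L.
DO = C_s − D = 8.25 − 5.676 = 2.574 mg/L.

DO ≈ 2.57 mg/L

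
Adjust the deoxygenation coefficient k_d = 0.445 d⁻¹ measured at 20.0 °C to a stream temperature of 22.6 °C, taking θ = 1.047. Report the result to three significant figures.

k_d(T₂) = k_d(T₁) · θ^(T₂−T₁) = 0.445 × 1.047^(22.6−20.0)
= 0.445 × 1.047^2.60 = 0.445 × 1.127 = 0.5014 d⁻¹.

k_d ≈ 0.501 d⁻¹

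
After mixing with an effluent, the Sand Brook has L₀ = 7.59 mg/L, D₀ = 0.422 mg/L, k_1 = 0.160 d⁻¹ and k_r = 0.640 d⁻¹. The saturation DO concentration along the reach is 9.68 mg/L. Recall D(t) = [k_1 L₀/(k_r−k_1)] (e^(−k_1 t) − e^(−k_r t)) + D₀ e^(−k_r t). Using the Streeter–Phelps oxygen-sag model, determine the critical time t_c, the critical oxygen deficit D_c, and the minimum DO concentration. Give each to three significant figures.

t_c ≈ 2.51 d; D_c ≈ 1.27 mg/L; min DO ≈ 8.41 mg/L

t_c = [1/(k_r−k_1)] ln[(k_r/k_1)(1 − D₀(k_r−k_1)/(k_1 L₀))]
= [1/(0.640−0.160)] ln[(0.640/0.160)(1 − 0.422×0.4800/(0.160×7.59))]
= (1/0.4800) ln[4.000 × 0.8332] = 2.083 × ln(3.333) = 2.083 × 1.204 = 2.508 d.
L(t_c) = L₀ e^(−k_1 t_c) = 7.59 × 0.6695 = 5.081 mg/L, and at the critical point k_r D_c = k_1 L, so D_c = (0.160/0.640) × 5.081 = 1.270 mg/L.
Minimum DO = C_s − D_c = 9.68 − 1.270 = 8.410 mg/L.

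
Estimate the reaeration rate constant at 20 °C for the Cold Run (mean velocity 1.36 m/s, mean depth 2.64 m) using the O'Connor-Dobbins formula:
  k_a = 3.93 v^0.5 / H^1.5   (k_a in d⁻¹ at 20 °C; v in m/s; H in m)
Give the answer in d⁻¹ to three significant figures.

k_a = 3.93 × 1.36^0.5 / 2.64^1.5 = 3.93 × 1.166 / 4.289 = 1.068 d⁻¹.

k_a ≈ 1.07 d⁻¹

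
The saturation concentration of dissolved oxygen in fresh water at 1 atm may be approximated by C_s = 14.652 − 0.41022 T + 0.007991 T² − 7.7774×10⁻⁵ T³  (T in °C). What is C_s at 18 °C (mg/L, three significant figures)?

C_s = 14.652 − 0.41022×18 + 0.007991×18² − 7.7774×10⁻⁵×18³ = 9.404 mg/L.

C_s ≈ 9.40 mg/L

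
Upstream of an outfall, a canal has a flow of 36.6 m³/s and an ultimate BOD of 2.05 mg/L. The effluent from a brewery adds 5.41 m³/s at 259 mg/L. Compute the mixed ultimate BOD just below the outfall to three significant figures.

Flow-weighted mixing: C = (Q_r C_r + Q_w C_w)/(Q_r + Q_w)
= (36.6×2.05 + 5.41×259)/(36.6 + 5.41) = 1476/42.01 = 35.14 mg/L.

35.1 mg/L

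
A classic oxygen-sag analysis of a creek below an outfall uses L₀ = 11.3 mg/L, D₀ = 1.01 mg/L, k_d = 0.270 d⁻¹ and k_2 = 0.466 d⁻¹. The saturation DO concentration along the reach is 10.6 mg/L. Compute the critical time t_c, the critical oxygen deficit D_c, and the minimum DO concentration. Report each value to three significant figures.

At the critical point dD/dt = 0, so k_d L₀ e^(−k_d t) = k_2 D. Substituting D(t) from the Streeter–Phelps equation and solving for t gives
t_c = ln[(k_2/k_d)(1 − D₀(k_2−k_d)/(k_d L₀))] / (k_2−k_d).
Here k_2−k_d = 0.1960 d⁻¹ and 1 − D₀(k_2−k_d)/(k_d L₀) = 1 − 1.01×0.1960/(0.270×11.3) = 0.9351, so
t_c = ln(1.726 × 0.9351) / 0.1960 = 0.4787 / 0.1960 = 2.442 d.
L(t_c) = L₀ e^(−k_d t_c) = 11.3 × 0.5172 = 5.844 mg/L, and at the critical point k_2 D_c = k_d L, so D_c = (0.270/0.466) × 5.844 = 3.386 mg/L.
Minimum DO = C_s − D_c = 10.6 − 3.386 = 7.214 mg/L.

t_c ≈ 2.44 d; D_c ≈ 3.39 mg/L; min DO ≈ 7.21 mg/L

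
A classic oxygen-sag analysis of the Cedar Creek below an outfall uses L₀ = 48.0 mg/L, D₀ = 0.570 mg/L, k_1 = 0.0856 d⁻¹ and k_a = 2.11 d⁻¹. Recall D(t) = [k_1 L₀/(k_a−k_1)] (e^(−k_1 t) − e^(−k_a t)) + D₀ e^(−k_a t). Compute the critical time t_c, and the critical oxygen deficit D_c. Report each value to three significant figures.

t_c ≈ 1.42 d; D_c ≈ 1.72 mg/L

t_c = [1/(k_a−k_1)] ln[(k_a/k_1)(1 − D₀(k_a−k_1)/(k_1 L₀))]
= [1/(2.11−0.0856)] ln[(2.11/0.0856)(1 − 0.570×2.024/(0.0856×48.0))]
= (1/2.024) ln[24.65 × 0.7192] = 0.4940 × ln(17.73) = 0.4940 × 2.875 = 1.420 d.
L(t_c) = L₀ e^(−k_1 t_c) = 48.0 × 0.8855 = 42.51 mg/L, and at the critical point k_a D_c = k_1 L, so D_c = (0.0856/2.11) × 42.51 = 1.724 mg/L.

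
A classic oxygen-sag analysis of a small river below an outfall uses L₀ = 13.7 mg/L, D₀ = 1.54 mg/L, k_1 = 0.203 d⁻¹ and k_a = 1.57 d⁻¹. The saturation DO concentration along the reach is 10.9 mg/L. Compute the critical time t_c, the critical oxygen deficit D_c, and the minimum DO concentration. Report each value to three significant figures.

At the critical point dD/dt = 0, so k_1 L₀ e^(−k_1 t) = k_a D. Substituting D(t) from the Streeter–Phelps equation and solving for t gives
t_c = ln[(k_a/k_1)(1 − D₀(k_a−k_1)/(k_1 L₀))] / (k_a−k_1).
Here k_a−k_1 = 1.367 d⁻¹ and 1 − D₀(k_a−k_1)/(k_1 L₀) = 1 − 1.54×1.367/(0.203×13.7) = 0.2430, so
t_c = ln(7.734 × 0.2430) / 1.367 = 0.6311 / 1.367 = 0.4617 d.
L(t_c) = L₀ e^(−k_1 t_c) = 13.7 × 0.9105 = 12.47 mg/L, and at the critical point k_a D_c = k_1 L, so D_c = (0.203/1.57) × 12.47 = 1.613 mg/L.
Minimum DO = C_s − D_c = 10.9 − 1.613 = 9.287 mg/L.

t_c ≈ 0.462 d; D_c ≈ 1.61 mg/L; min DO ≈ 9.29 mg/L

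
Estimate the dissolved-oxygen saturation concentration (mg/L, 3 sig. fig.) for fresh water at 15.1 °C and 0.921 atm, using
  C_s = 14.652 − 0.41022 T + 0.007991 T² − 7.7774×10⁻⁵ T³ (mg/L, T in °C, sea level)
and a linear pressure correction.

At sea level: C_s = 14.652 − 0.41022×15.1 + 0.007991×15.1² − 7.7774×10⁻⁵×15.1³ = 10.01 mg/L.
Pressure correction: C_s' = 10.01 × 0.921 = 9.221 mg/L.

C_s ≈ 9.22 mg/L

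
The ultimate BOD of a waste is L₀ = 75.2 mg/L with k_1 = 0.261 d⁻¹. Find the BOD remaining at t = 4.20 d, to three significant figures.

L_t = L₀ e^(−k_1 t) = 75.2 × e^(−0.261×4.20) = 75.2 × 0.3341 = 25.13 mg/L.

L ≈ 25.1 mg/L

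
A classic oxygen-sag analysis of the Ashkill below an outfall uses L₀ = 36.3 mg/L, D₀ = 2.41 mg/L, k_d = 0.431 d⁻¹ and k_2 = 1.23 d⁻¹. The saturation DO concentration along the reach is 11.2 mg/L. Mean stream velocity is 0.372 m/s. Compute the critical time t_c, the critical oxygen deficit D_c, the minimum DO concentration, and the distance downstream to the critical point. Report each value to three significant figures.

t_c ≈ 1.15 d; D_c ≈ 7.75 mg/L; min DO ≈ 3.45 mg/L; x_c ≈ 36.9 km

t_c = [1/(k_2−k_d)] ln[(k_2/k_d)(1 − D₀(k_2−k_d)/(k_d L₀))]
= [1/(1.23−0.431)] ln[(1.23/0.431)(1 − 2.41×0.7990/(0.431×36.3))]
= (1/0.7990) ln[2.854 × 0.8769] = 1.252 × ln(2.503) = 1.252 × 0.9173 = 1.148 d.
L(t_c) = L₀ e^(−k_d t_c) = 36.3 × 0.6097 = 22.13 mg/L, and at the critical point k_2 D_c = k_d L, so D_c = (0.431/1.23) × 22.13 = 7.755 mg/L.
Minimum DO = C_s − D_c = 11.2 − 7.755 = 3.445 mg/L.
x_c = v t_c = 0.372 m/s × 1.148 d × 86400 s/d = 36900 m ≈ 36.9 km.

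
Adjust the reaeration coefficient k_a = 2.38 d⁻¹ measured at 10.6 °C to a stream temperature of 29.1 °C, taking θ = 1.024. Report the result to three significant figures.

k_a ≈ 3.69 d⁻¹

k_a(T₂) = k_a(T₁) · θ^(T₂−T₁) = 2.38 × 1.024^(29.1−10.6)
= 2.38 × 1.024^18.5 = 2.38 × 1.551 = 3.691 d⁻¹.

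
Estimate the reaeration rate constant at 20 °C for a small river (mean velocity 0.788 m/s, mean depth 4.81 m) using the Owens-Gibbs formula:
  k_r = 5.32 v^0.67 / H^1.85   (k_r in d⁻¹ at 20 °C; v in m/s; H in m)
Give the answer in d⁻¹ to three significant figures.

k_r = 5.32 × 0.788^0.67 / 4.81^1.85 = 5.32 × 0.8525 / 18.28 = 0.2481 d⁻¹.

k_r ≈ 0.248 d⁻¹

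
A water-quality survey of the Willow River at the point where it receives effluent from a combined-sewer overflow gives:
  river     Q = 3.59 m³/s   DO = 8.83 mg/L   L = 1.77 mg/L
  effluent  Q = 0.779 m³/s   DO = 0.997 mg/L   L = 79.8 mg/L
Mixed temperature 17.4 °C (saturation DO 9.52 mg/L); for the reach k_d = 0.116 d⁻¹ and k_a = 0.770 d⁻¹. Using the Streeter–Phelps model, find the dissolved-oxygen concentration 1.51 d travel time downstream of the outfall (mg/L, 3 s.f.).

Mixed DO = (3.59×8.83 + 0.779×0.997)/(3.59+0.779) = 32.48/4.369 = 7.433 mg/L.
Mixed L₀ = (3.59×1.77 + 0.779×79.8)/(4.369) = 68.52/4.369 = 15.68 mg/L.
Initial deficit D₀ = C_s − DO₀ = 9.52 − 7.433 = 2.087 mg/L.
D(1.51) = [0.116×15.68/(0.770−0.116)](e^(−0.116×1.51) − e^(−0.770×1.51)) + 2.087 e^(−0.770×1.51)
= 2.782 × (0.8393 − 0.3126) + 2.087 × 0.3126 = 2.117 mg/L.
DO = 9.52 − 2.117 = 7.403 mg/L.

DO ≈ 7.40 mg/L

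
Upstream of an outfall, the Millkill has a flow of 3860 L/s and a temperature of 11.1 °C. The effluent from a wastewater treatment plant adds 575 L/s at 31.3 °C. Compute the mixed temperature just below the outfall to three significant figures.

13.7 °C

Flow-weighted mixing: C = (Q_r C_r + Q_w C_w)/(Q_r + Q_w)
= (3860×11.1 + 575×31.3)/(3860 + 575) = 60840/4435 = 13.72 °C.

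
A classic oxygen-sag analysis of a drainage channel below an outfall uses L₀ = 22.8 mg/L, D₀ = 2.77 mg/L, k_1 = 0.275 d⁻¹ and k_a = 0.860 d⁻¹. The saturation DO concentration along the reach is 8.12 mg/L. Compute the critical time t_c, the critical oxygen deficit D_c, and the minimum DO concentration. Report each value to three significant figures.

t_c ≈ 1.44 d; D_c ≈ 4.91 mg/L; min DO ≈ 3.21 mg/L

t_c = [1/(k_a−k_1)] ln[(k_a/k_1)(1 − D₀(k_a−k_1)/(k_1 L₀))]
= [1/(0.860−0.275)] ln[(0.860/0.275)(1 − 2.77×0.5850/(0.275×22.8))]
= (1/0.5850) ln[3.127 × 0.7416] = 1.709 × ln(2.319) = 1.709 × 0.8412 = 1.438 d.
D_c = (k_1/k_a) L₀ e^(−k_1 t_c) = (0.275/0.860) × 22.8 × e^(−0.275×1.438) = 0.3198 × 22.8 × 0.6734 = 4.910 mg/L.
Minimum DO = C_s − D_c = 8.12 − 4.910 = 3.210 mg/L.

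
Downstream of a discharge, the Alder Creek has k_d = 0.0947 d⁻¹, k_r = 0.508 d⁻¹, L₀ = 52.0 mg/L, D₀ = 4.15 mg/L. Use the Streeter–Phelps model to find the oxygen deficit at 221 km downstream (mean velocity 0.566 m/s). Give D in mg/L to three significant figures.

Travel time t = x/v = 221 km / (0.566 m/s) = 221000 m / 0.566 m/s = 390500 s = 4.519 d.
k_d L₀/(k_r−k_d) = 0.0947×52.0/(0.508−0.0947) = 4.924/0.4133 = 11.91 mg/L.
e^(−k_d t) = e^(−0.0947×4.519) = 0.6518; e^(−k_r t) = e^(−0.508×4.519) = 0.1007.
D = 11.91 × (0.6518 − 0.1007) + 4.15 × 0.1007 = 6.567 + 0.4178 = 6.985 mg/L.

D ≈ 6.98 mg/L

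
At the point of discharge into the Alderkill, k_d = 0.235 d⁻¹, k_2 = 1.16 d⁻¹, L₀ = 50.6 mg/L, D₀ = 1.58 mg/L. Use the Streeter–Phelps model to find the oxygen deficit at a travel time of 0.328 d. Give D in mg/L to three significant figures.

k_d L₀/(k_2−k_d) = 0.235×50.6/(1.16−0.235) = 11.89/0.9250 = 12.86 mg/L.
e^(−k_d t) = e^(−0.235×0.3280) = 0.9258; e^(−k_2 t) = e^(−1.16×0.3280) = 0.6835.
D = 12.86 × (0.9258 − 0.6835) + 1.58 × 0.6835 = 3.115 + 1.080 = 4.195 mg/L.

D ≈ 4.19 mg/L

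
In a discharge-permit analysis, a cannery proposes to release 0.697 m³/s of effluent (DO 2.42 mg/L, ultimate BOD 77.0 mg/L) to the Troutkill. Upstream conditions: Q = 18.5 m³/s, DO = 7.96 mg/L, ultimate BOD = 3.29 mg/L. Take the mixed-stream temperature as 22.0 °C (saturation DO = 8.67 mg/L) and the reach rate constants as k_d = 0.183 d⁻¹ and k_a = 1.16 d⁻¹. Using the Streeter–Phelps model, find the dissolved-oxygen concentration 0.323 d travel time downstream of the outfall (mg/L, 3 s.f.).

DO ≈ 7.76 mg/L

Mixed DO = (18.5×7.96 + 0.697×2.42)/(18.5+0.697) = 148.9/19.20 = 7.759 mg/L.
Mixed L₀ = (18.5×3.29 + 0.697×77.0)/(19.20) = 114.5/19.20 = 5.966 mg/L.
Initial deficit D₀ = C_s − DO₀ = 8.67 − 7.759 = 0.9111 mg/L.
D(0.323) = [0.183×5.966/(1.16−0.183)](e^(−0.183×0.323) − e^(−1.16×0.323)) + 0.9111 e^(−1.16×0.323)
= 1.118 × (0.9426 − 0.6875) + 0.9111 × 0.6875 = 0.9115 mg/L.
DO = 8.67 − 0.9115 = 7.759 mg/L.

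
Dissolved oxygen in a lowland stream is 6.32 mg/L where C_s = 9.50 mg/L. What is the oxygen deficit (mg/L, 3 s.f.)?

D = C_s − C = 9.50 − 6.32 = 3.18 mg/L.

D ≈ 3.18 mg/L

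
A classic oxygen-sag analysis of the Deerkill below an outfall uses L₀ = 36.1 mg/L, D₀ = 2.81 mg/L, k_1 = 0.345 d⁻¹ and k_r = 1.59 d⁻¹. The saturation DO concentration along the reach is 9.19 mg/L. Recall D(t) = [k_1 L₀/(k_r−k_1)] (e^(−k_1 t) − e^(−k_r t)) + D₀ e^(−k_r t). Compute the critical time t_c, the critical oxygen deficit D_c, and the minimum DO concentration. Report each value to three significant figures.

t_c ≈ 0.962 d; D_c ≈ 5.62 mg/L; min DO ≈ 3.57 mg/L

With k_r/k_1 = 4.609 and 1 − D₀(k_r−k_1)/(k_1 L₀) = 0.7191,
t_c = ln(4.609 × 0.7191) / (1.59 − 0.345) = ln(3.314) / 1.245 = 1.198/1.245 = 0.9624 d.
D_c = (k_1/k_r) L₀ e^(−k_1 t_c) = (0.345/1.59) × 36.1 × e^(−0.345×0.9624) = 0.2170 × 36.1 × 0.7175 = 5.620 mg/L.
Minimum DO = C_s − D_c = 9.19 − 5.620 = 3.570 mg/L.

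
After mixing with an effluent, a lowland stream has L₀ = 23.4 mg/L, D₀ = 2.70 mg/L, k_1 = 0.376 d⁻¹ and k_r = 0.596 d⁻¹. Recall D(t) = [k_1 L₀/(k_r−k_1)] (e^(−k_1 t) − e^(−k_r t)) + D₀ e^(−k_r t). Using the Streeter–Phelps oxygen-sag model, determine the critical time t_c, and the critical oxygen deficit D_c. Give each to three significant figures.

At the critical point dD/dt = 0, so k_1 L₀ e^(−k_1 t) = k_r D. Substituting D(t) from the Streeter–Phelps equation and solving for t gives
t_c = ln[(k_r/k_1)(1 − D₀(k_r−k_1)/(k_1 L₀))] / (k_r−k_1).
Here k_r−k_1 = 0.2200 d⁻¹ and 1 − D₀(k_r−k_1)/(k_1 L₀) = 1 − 2.70×0.2200/(0.376×23.4) = 0.9325, so
t_c = ln(1.585 × 0.9325) / 0.2200 = 0.3908 / 0.2200 = 1.776 d.
L(t_c) = L₀ e^(−k_1 t_c) = 23.4 × 0.5128 = 12.00 mg/L, and at the critical point k_r D_c = k_1 L, so D_c = (0.376/0.596) × 12.00 = 7.570 mg/L.

t_c ≈ 1.78 d; D_c ≈ 7.57 mg/L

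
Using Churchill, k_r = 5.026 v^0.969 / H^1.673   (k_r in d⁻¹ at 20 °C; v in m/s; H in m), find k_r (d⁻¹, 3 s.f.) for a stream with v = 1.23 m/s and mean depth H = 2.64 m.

k_r = 5.026 × 1.23^0.969 / 2.64^1.673 = 5.026 × 1.222 / 5.074 = 1.211 d⁻¹.

k_r ≈ 1.21 d⁻¹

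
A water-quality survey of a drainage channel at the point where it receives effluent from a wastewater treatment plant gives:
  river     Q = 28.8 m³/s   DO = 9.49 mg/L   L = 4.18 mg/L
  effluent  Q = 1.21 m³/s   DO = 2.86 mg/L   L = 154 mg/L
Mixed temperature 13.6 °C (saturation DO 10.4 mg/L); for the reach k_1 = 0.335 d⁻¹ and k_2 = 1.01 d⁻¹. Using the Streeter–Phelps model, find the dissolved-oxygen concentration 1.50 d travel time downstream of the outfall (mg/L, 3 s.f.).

Mixed DO = (28.8×9.49 + 1.21×2.86)/(28.8+1.21) = 276.8/30.01 = 9.223 mg/L.
Mixed L₀ = (28.8×4.18 + 1.21×154)/(30.01) = 306.7/30.01 = 10.22 mg/L.
Initial deficit D₀ = C_s − DO₀ = 10.4 − 9.223 = 1.177 mg/L.
D(1.50) = [0.335×10.22/(1.01−0.335)](e^(−0.335×1.50) − e^(−1.01×1.50)) + 1.177 e^(−1.01×1.50)
= 5.073 × (0.6050 − 0.2198) + 1.177 × 0.2198 = 2.213 mg/L.
DO = 10.4 − 2.213 = 8.187 mg/L.

DO ≈ 8.19 mg/L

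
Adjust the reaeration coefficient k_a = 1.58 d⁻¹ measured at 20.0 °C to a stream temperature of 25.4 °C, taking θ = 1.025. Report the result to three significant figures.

k_a ≈ 1.81 d⁻¹

k_a(T₂) = k_a(T₁) · θ^(T₂−T₁) = 1.58 × 1.025^(25.4−20.0)
= 1.58 × 1.025^5.40 = 1.58 × 1.143 = 1.805 d⁻¹.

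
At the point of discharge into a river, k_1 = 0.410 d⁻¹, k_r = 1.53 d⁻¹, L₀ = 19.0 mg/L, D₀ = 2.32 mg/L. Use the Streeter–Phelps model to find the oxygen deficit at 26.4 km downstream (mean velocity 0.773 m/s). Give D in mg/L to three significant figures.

Travel time t = x/v = 26.4 km / (0.773 m/s) = 26400 m / 0.773 m/s = 34150 s = 0.3953 d.
k_1 L₀/(k_r−k_1) = 0.410×19.0/(1.53−0.410) = 7.790/1.120 = 6.955 mg/L.
e^(−k_1 t) = e^(−0.410×0.3953) = 0.8504; e^(−k_r t) = e^(−1.53×0.3953) = 0.5462.
D = 6.955 × (0.8504 − 0.5462) + 2.32 × 0.5462 = 2.116 + 1.267 = 3.383 mg/L.

D ≈ 3.38 mg/L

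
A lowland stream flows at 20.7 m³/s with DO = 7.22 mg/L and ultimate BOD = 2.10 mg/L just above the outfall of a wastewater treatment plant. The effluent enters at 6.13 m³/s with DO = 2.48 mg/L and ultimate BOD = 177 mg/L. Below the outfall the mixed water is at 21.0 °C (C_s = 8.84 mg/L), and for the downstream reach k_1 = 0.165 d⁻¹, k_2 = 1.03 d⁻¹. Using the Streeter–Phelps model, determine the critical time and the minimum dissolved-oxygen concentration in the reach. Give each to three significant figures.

Mixed DO = (20.7×7.22 + 6.13×2.48)/(20.7+6.13) = 164.7/26.83 = 6.137 mg/L.
Mixed L₀ = (20.7×2.10 + 6.13×177)/(26.83) = 1128/26.83 = 42.06 mg/L.
Initial deficit D₀ = C_s − DO₀ = 8.84 − 6.137 = 2.703 mg/L.
t_c = (1/0.8650) ln[(1.03/0.165)(1 − 2.703×0.8650/(0.165×42.06))] = 1.156 × ln(4.139) = 1.642 d.
D_c = (0.165/1.03) × 42.06 × e^(−0.165×1.642) = 0.1602 × 42.06 × 0.7626 = 5.139 mg/L.
Minimum DO = 8.84 − 5.139 = 3.701 mg/L.

t_c ≈ 1.64 d; minimum DO ≈ 3.70 mg/L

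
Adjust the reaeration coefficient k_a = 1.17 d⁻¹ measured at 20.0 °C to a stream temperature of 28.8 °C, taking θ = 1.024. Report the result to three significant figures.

k_a(T₂) = k_a(T₁) · θ^(T₂−T₁) = 1.17 × 1.024^(28.8−20.0)
= 1.17 × 1.024^8.80 = 1.17 × 1.232 = 1.442 d⁻¹.

k_a ≈ 1.44 d⁻¹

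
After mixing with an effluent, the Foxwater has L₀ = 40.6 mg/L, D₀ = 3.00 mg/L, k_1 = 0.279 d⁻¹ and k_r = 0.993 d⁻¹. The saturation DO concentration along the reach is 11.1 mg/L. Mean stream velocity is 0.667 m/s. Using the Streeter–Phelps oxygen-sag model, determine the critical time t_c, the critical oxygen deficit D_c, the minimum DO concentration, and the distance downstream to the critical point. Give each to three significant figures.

t_c ≈ 1.48 d; D_c ≈ 7.54 mg/L; min DO ≈ 3.56 mg/L; x_c ≈ 85.5 km

t_c = [1/(k_r−k_1)] ln[(k_r/k_1)(1 − D₀(k_r−k_1)/(k_1 L₀))]
= [1/(0.993−0.279)] ln[(0.993/0.279)(1 − 3.00×0.7140/(0.279×40.6))]
= (1/0.7140) ln[3.559 × 0.8109] = 1.401 × ln(2.886) = 1.401 × 1.060 = 1.484 d.
L(t_c) = L₀ e^(−k_1 t_c) = 40.6 × 0.6609 = 26.83 mg/L, and at the critical point k_r D_c = k_1 L, so D_c = (0.279/0.993) × 26.83 = 7.539 mg/L.
Minimum DO = C_s − D_c = 11.1 − 7.539 = 3.561 mg/L.
x_c = v t_c = 0.667 m/s × 1.484 d × 86400 s/d = 85550 m ≈ 85.5 km.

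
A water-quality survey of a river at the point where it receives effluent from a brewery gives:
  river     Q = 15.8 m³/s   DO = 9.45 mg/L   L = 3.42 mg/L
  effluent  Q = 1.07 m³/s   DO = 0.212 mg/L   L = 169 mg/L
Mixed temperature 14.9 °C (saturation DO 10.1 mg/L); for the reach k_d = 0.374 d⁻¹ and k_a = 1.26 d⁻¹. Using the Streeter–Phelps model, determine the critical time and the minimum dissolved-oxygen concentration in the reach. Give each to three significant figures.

t_c ≈ 1.10 d; minimum DO ≈ 7.37 mg/L

Mixed DO = (15.8×9.45 + 1.07×0.212)/(15.8+1.07) = 149.5/16.87 = 8.864 mg/L.
Mixed L₀ = (15.8×3.42 + 1.07×169)/(16.87) = 234.9/16.87 = 13.92 mg/L.
Initial deficit D₀ = C_s − DO₀ = 10.1 − 8.864 = 1.236 mg/L.
t_c = (1/0.8860) ln[(1.26/0.374)(1 − 1.236×0.8860/(0.374×13.92))] = 1.129 × ln(2.660) = 1.104 d.
D_c = (0.374/1.26) × 13.92 × e^(−0.374×1.104) = 0.2968 × 13.92 × 0.6616 = 2.734 mg/L.
Minimum DO = 10.1 − 2.734 = 7.366 mg/L.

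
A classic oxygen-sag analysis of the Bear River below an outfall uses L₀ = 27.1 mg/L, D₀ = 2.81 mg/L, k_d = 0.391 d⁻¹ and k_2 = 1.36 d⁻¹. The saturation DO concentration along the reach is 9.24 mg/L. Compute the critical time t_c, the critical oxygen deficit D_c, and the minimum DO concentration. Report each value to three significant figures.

With k_2/k_d = 3.478 and 1 − D₀(k_2−k_d)/(k_d L₀) = 0.7430,
t_c = ln(3.478 × 0.7430) / (1.36 − 0.391) = ln(2.584) / 0.9690 = 0.9495/0.9690 = 0.9799 d.
D_c = (k_d/k_2) L₀ e^(−k_d t_c) = (0.391/1.36) × 27.1 × e^(−0.391×0.9799) = 0.2875 × 27.1 × 0.6817 = 5.311 mg/L.
Minimum DO = C_s − D_c = 9.24 − 5.311 = 3.929 mg/L.

t_c ≈ 0.980 d; D_c ≈ 5.31 mg/L; min DO ≈ 3.93 mg/L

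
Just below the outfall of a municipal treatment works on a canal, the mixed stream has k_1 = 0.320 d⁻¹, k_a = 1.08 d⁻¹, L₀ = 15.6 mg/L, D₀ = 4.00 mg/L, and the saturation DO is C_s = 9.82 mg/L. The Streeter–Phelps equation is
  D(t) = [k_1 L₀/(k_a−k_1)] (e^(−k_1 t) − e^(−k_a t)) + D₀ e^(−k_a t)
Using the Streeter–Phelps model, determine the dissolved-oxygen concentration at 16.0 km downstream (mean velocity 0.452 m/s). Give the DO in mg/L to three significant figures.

DO ≈ 5.71 mg/L

Travel time t = x/v = 16.0 km / (0.452 m/s) = 16000 m / 0.452 m/s = 35400 s = 0.4097 d.
k_1 L₀/(k_a−k_1) = 0.320×15.6/(1.08−0.320) = 4.992/0.7600 = 6.568 mg/L.
e^(−k_1 t) = e^(−0.320×0.4097) = 0.8771; e^(−k_a t) = e^(−1.08×0.4097) = 0.6424.
D = 6.568 × (0.8771 − 0.6424) + 4.00 × 0.6424 = 1.542 + 2.570 = 4.111 mg/L.
DO = C_s − D = 9.82 − 4.111 = 5.709 mg/L.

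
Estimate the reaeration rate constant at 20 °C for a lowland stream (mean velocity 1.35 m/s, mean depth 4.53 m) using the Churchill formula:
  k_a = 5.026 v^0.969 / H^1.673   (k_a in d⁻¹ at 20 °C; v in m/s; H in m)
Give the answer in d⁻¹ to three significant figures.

k_a = 5.026 × 1.35^0.969 / 4.53^1.673 = 5.026 × 1.337 / 12.52 = 0.5369 d⁻¹.

k_a ≈ 0.537 d⁻¹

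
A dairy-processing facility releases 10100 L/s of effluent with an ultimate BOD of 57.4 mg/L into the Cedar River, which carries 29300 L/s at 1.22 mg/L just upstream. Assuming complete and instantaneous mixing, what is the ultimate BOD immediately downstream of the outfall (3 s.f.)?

Flow-weighted mixing: C = (Q_r C_r + Q_w C_w)/(Q_r + Q_w)
= (29300×1.22 + 10100×57.4)/(29300 + 10100) = 615500/39400 = 15.62 mg/L.

15.6 mg/L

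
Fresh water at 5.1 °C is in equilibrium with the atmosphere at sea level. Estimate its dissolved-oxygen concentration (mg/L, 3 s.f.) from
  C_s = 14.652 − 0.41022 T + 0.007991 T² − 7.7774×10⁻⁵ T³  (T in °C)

C_s = 14.652 − 0.41022×5.1 + 0.007991×5.1² − 7.7774×10⁻⁵×5.1³ = 12.76 mg/L.

C_s ≈ 12.8 mg/L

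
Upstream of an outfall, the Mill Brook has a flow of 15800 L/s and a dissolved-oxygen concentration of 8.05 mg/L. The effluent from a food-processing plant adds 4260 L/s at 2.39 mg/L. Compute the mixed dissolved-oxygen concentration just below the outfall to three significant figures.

6.85 mg/L

Flow-weighted mixing: C = (Q_r C_r + Q_w C_w)/(Q_r + Q_w)
= (15800×8.05 + 4260×2.39)/(15800 + 4260) = 137400/20060 = 6.848 mg/L.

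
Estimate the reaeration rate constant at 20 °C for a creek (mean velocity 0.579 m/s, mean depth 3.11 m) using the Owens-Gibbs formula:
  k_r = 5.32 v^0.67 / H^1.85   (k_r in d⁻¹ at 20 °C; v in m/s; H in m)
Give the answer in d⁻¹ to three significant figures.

k_r ≈ 0.452 d⁻¹

k_r = 5.32 × 0.579^0.67 / 3.11^1.85 = 5.32 × 0.6934 / 8.158 = 0.4522 d⁻¹.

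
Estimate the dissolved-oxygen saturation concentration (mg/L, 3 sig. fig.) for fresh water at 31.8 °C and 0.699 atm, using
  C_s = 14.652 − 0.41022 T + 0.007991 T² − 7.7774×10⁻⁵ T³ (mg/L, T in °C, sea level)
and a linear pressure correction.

At sea level: C_s = 14.652 − 0.41022×31.8 + 0.007991×31.8² − 7.7774×10⁻⁵×31.8³ = 7.187 mg/L.
Pressure correction: C_s' = 7.187 × 0.699 = 5.024 mg/L.

C_s ≈ 5.02 mg/L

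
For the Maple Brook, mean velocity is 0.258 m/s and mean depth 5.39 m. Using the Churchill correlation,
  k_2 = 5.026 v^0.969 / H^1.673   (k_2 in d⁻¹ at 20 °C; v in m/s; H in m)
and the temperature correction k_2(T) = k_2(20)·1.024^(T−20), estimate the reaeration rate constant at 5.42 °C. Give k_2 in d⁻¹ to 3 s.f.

k_2(20) = 5.026 × 0.258^0.969 / 5.39^1.673 = 5.026 × 0.2691 / 16.75 = 0.08075 d⁻¹.
k_2(5.42) = 0.08075 × 1.024^(5.42−20) = 0.08075 × 0.7077 = 0.05714 d⁻¹.

k_2 ≈ 0.0571 d⁻¹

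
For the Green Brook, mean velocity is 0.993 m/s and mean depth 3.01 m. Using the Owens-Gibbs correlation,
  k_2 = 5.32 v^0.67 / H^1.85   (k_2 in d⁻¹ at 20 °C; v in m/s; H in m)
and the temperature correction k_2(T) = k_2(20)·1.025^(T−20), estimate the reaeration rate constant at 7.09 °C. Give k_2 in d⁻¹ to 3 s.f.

k_2(20) = 5.32 × 0.993^0.67 / 3.01^1.85 = 5.32 × 0.9953 / 7.680 = 0.6895 d⁻¹.
k_2(7.09) = 0.6895 × 1.025^(7.09−20) = 0.6895 × 0.7270 = 0.5013 d⁻¹.

k_2 ≈ 0.501 d⁻¹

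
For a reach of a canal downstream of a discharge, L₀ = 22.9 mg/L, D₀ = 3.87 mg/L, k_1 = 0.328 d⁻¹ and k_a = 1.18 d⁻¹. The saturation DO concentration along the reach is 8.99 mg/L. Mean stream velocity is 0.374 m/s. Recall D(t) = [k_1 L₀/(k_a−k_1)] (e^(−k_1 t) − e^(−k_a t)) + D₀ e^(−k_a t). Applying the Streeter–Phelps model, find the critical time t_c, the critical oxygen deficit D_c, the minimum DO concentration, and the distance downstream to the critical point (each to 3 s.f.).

At the critical point dD/dt = 0, so k_1 L₀ e^(−k_1 t) = k_a D. Substituting D(t) from the Streeter–Phelps equation and solving for t gives
t_c = ln[(k_a/k_1)(1 − D₀(k_a−k_1)/(k_1 L₀))] / (k_a−k_1).
Here k_a−k_1 = 0.8520 d⁻¹ and 1 − D₀(k_a−k_1)/(k_1 L₀) = 1 − 3.87×0.8520/(0.328×22.9) = 0.5610, so
t_c = ln(3.598 × 0.5610) / 0.8520 = 0.7023 / 0.8520 = 0.8243 d.
D_c = (k_1/k_a) L₀ e^(−k_1 t_c) = (0.328/1.18) × 22.9 × e^(−0.328×0.8243) = 0.2780 × 22.9 × 0.7631 = 4.858 mg/L.
Minimum DO = C_s − D_c = 8.99 − 4.858 = 4.132 mg/L.
x_c = v t_c = 0.374 m/s × 0.8243 d × 86400 s/d = 26630 m ≈ 26.6 km.

t_c ≈ 0.824 d; D_c ≈ 4.86 mg/L; min DO ≈ 4.13 mg/L; x_c ≈ 26.6 km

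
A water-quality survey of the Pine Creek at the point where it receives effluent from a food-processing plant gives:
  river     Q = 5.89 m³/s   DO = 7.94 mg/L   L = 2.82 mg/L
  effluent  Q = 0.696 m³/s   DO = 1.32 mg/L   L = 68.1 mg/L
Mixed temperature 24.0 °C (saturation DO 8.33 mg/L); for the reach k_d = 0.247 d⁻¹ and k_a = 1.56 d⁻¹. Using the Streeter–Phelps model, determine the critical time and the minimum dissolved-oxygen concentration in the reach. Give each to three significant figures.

t_c ≈ 0.713 d; minimum DO ≈ 7.04 mg/L

Mixed DO = (5.89×7.94 + 0.696×1.32)/(5.89+0.696) = 47.69/6.586 = 7.240 mg/L.
Mixed L₀ = (5.89×2.82 + 0.696×68.1)/(6.586) = 64.01/6.586 = 9.719 mg/L.
Initial deficit D₀ = C_s − DO₀ = 8.33 − 7.240 = 1.090 mg/L.
t_c = (1/1.313) ln[(1.56/0.247)(1 − 1.090×1.313/(0.247×9.719))] = 0.7616 × ln(2.552) = 0.7135 d.
D_c = (0.247/1.56) × 9.719 × e^(−0.247×0.7135) = 0.1583 × 9.719 × 0.8384 = 1.290 mg/L.
Minimum DO = 8.33 − 1.290 = 7.040 mg/L.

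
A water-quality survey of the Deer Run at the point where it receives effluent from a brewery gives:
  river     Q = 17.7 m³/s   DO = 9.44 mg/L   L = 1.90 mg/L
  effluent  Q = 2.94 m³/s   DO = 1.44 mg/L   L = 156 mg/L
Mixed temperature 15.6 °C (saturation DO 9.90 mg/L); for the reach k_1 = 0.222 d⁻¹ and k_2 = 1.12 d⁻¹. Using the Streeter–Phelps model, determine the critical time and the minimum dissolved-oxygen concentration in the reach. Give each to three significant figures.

t_c ≈ 1.45 d; minimum DO ≈ 6.47 mg/L

Mixed DO = (17.7×9.44 + 2.94×1.44)/(17.7+2.94) = 171.3/20.64 = 8.300 mg/L.
Mixed L₀ = (17.7×1.90 + 2.94×156)/(20.64) = 492.3/20.64 = 23.85 mg/L.
Initial deficit D₀ = C_s − DO₀ = 9.90 − 8.300 = 1.600 mg/L.
t_c = (1/0.8980) ln[(1.12/0.222)(1 − 1.600×0.8980/(0.222×23.85))] = 1.114 × ln(3.676) = 1.450 d.
D_c = (0.222/1.12) × 23.85 × e^(−0.222×1.450) = 0.1982 × 23.85 × 0.7248 = 3.426 mg/L.
Minimum DO = 9.90 − 3.426 = 6.474 mg/L.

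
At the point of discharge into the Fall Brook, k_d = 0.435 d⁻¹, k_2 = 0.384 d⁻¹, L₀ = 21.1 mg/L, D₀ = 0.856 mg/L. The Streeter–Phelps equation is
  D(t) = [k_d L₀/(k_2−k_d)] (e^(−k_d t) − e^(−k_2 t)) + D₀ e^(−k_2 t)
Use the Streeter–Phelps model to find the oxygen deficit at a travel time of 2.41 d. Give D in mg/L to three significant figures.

k_d L₀/(k_2−k_d) = 0.435×21.1/(0.384−0.435) = 9.179/-0.05100 = -180.0 mg/L.
e^(−k_d t) = e^(−0.435×2.410) = 0.3505; e^(−k_2 t) = e^(−0.384×2.410) = 0.3964.
D = -180.0 × (0.3505 − 0.3964) + 0.856 × 0.3964 = 8.250 + 0.3393 = 8.589 mg/L.

D ≈ 8.59 mg/L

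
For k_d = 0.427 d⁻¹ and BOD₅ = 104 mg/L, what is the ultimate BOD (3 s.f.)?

L₀ ≈ 118 mg/L

BOD₅ = L₀(1 − e^(−5k_d)) ⇒ L₀ = BOD₅ / (1 − e^(−5×0.427))
= 104 / (1 − 0.1182) = 104 / 0.8818 = 117.9 mg/L.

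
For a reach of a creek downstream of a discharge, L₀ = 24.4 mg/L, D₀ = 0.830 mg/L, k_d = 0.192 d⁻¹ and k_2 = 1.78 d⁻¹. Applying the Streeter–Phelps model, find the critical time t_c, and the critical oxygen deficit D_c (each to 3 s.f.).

t_c ≈ 1.19 d; D_c ≈ 2.09 mg/L

t_c = [1/(k_2−k_d)] ln[(k_2/k_d)(1 − D₀(k_2−k_d)/(k_d L₀))]
= [1/(1.78−0.192)] ln[(1.78/0.192)(1 − 0.830×1.588/(0.192×24.4))]
= (1/1.588) ln[9.271 × 0.7187] = 0.6297 × ln(6.663) = 0.6297 × 1.897 = 1.194 d.
D_c = (k_d/k_2) L₀ e^(−k_d t_c) = (0.192/1.78) × 24.4 × e^(−0.192×1.194) = 0.1079 × 24.4 × 0.7951 = 2.093 mg/L.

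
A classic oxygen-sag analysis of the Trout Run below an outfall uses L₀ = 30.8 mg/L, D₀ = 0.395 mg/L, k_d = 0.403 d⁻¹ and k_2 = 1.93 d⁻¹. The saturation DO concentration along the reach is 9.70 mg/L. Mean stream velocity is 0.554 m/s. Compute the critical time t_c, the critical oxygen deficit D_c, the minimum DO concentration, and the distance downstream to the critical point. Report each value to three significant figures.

t_c ≈ 0.993 d; D_c ≈ 4.31 mg/L; min DO ≈ 5.39 mg/L; x_c ≈ 47.5 km

t_c = [1/(k_2−k_d)] ln[(k_2/k_d)(1 − D₀(k_2−k_d)/(k_d L₀))]
= [1/(1.93−0.403)] ln[(1.93/0.403)(1 − 0.395×1.527/(0.403×30.8))]
= (1/1.527) ln[4.789 × 0.9514] = 0.6549 × ln(4.556) = 0.6549 × 1.517 = 0.9931 d.
D_c = (k_d/k_2) L₀ e^(−k_d t_c) = (0.403/1.93) × 30.8 × e^(−0.403×0.9931) = 0.2088 × 30.8 × 0.6702 = 4.310 mg/L.
Minimum DO = C_s − D_c = 9.70 − 4.310 = 5.390 mg/L.
x_c = v t_c = 0.554 m/s × 0.9931 d × 86400 s/d = 47540 m ≈ 47.5 km.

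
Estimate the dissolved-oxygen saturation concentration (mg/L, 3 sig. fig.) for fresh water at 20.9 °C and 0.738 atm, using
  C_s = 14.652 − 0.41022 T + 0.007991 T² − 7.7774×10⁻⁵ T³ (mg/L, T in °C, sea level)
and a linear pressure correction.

C_s ≈ 6.54 mg/L

At sea level: C_s = 14.652 − 0.41022×20.9 + 0.007991×20.9² − 7.7774×10⁻⁵×20.9³ = 8.859 mg/L.
Pressure correction: C_s' = 8.859 × 0.738 = 6.538 mg/L.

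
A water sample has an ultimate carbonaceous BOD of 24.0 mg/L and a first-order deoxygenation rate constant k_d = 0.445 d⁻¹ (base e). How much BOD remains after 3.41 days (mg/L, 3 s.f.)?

L ≈ 5.26 mg/L

L_t = L₀ e^(−k_d t) = 24.0 × e^(−0.445×3.41) = 24.0 × 0.2193 = 5.262 mg/L.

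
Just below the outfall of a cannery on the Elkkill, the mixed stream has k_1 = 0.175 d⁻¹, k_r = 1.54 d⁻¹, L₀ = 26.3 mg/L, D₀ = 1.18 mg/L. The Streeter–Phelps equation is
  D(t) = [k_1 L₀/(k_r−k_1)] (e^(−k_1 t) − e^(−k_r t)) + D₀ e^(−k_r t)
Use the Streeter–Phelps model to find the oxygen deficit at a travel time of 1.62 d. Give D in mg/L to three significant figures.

D ≈ 2.36 mg/L

k_1 L₀/(k_r−k_1) = 0.175×26.3/(1.54−0.175) = 4.603/1.365 = 3.372 mg/L.
e^(−k_1 t) = e^(−0.175×1.620) = 0.7531; e^(−k_r t) = e^(−1.54×1.620) = 0.08251.
D = 3.372 × (0.7531 − 0.08251) + 1.18 × 0.08251 = 2.261 + 0.09737 = 2.359 mg/L.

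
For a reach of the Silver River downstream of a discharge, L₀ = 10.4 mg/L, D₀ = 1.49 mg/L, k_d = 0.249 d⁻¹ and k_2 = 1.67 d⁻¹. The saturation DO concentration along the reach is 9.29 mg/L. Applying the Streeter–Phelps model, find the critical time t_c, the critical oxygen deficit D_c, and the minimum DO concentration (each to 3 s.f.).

At the critical point dD/dt = 0, so k_d L₀ e^(−k_d t) = k_2 D. Substituting D(t) from the Streeter–Phelps equation and solving for t gives
t_c = ln[(k_2/k_d)(1 − D₀(k_2−k_d)/(k_d L₀))] / (k_2−k_d).
Here k_2−k_d = 1.421 d⁻¹ and 1 − D₀(k_2−k_d)/(k_d L₀) = 1 − 1.49×1.421/(0.249×10.4) = 0.1824, so
t_c = ln(6.707 × 0.1824) / 1.421 = 0.2015 / 1.421 = 0.1418 d.
D_c = (k_d/k_2) L₀ e^(−k_d t_c) = (0.249/1.67) × 10.4 × e^(−0.249×0.1418) = 0.1491 × 10.4 × 0.9653 = 1.497 mg/L.
Minimum DO = C_s − D_c = 9.29 − 1.497 = 7.793 mg/L.

t_c ≈ 0.142 d; D_c ≈ 1.50 mg/L; min DO ≈ 7.79 mg/L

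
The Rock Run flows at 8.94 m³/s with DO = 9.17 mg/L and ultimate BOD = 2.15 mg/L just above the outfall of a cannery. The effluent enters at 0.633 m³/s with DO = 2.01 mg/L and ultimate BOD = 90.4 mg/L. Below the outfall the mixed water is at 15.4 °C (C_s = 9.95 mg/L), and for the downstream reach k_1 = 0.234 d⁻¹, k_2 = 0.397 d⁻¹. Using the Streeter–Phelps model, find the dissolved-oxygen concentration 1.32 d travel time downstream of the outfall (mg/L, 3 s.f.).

Mixed DO = (8.94×9.17 + 0.633×2.01)/(8.94+0.633) = 83.25/9.573 = 8.697 mg/L.
Mixed L₀ = (8.94×2.15 + 0.633×90.4)/(9.573) = 76.44/9.573 = 7.985 mg/L.
Initial deficit D₀ = C_s − DO₀ = 9.95 − 8.697 = 1.253 mg/L.
D(1.32) = [0.234×7.985/(0.397−0.234)](e^(−0.234×1.32) − e^(−0.397×1.32)) + 1.253 e^(−0.397×1.32)
= 11.46 × (0.7343 − 0.5921) + 1.253 × 0.5921 = 2.372 mg/L.
DO = 9.95 − 2.372 = 7.578 mg/L.

DO ≈ 7.58 mg/L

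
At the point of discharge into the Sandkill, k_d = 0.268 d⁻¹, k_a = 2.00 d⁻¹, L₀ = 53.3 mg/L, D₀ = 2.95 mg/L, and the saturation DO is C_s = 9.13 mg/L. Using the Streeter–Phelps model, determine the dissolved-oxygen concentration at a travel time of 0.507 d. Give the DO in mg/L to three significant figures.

DO ≈ 3.85 mg/L

k_d L₀/(k_a−k_d) = 0.268×53.3/(2.00−0.268) = 14.28/1.732 = 8.247 mg/L.
e^(−k_d t) = e^(−0.268×0.5070) = 0.8730; e^(−k_a t) = e^(−2.00×0.5070) = 0.3628.
D = 8.247 × (0.8730 − 0.3628) + 2.95 × 0.3628 = 4.208 + 1.070 = 5.278 mg/L.
DO = C_s − D = 9.13 − 5.278 = 3.852 mg/L.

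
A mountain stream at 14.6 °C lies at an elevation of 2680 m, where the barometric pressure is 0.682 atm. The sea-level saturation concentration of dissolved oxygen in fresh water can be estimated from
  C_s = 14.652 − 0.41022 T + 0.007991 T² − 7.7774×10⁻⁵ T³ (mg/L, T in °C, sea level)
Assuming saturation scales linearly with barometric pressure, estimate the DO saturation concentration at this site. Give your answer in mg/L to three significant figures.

At sea level: C_s = 14.652 − 0.41022×14.6 + 0.007991×14.6² − 7.7774×10⁻⁵×14.6³ = 10.12 mg/L.
Pressure correction: C_s' = 10.12 × 0.682 = 6.905 mg/L.

C_s ≈ 6.90 mg/L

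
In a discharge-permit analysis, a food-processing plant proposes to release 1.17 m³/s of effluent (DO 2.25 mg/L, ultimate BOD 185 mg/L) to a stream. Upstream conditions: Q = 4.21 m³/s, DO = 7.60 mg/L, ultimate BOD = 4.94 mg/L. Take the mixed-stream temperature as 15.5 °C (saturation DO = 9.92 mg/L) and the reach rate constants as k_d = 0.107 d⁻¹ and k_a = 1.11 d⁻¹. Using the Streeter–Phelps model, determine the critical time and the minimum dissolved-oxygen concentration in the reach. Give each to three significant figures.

Mixed DO = (4.21×7.60 + 1.17×2.25)/(4.21+1.17) = 34.63/5.380 = 6.437 mg/L.
Mixed L₀ = (4.21×4.94 + 1.17×185)/(5.380) = 237.2/5.380 = 44.10 mg/L.
Initial deficit D₀ = C_s − DO₀ = 9.92 − 6.437 = 3.483 mg/L.
t_c = (1/1.003) ln[(1.11/0.107)(1 − 3.483×1.003/(0.107×44.10))] = 0.9970 × ln(2.692) = 0.9874 d.
D_c = (0.107/1.11) × 44.10 × e^(−0.107×0.9874) = 0.09640 × 44.10 × 0.8997 = 3.825 mg/L.
Minimum DO = 9.92 − 3.825 = 6.095 mg/L.

t_c ≈ 0.987 d; minimum DO ≈ 6.10 mg/L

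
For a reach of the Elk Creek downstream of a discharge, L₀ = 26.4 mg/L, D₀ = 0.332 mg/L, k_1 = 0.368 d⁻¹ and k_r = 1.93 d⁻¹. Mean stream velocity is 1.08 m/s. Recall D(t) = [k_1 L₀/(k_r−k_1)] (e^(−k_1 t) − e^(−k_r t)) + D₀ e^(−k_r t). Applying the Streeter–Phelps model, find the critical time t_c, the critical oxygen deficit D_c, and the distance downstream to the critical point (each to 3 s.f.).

With k_r/k_1 = 5.245 and 1 − D₀(k_r−k_1)/(k_1 L₀) = 0.9466,
t_c = ln(5.245 × 0.9466) / (1.93 − 0.368) = ln(4.965) / 1.562 = 1.602/1.562 = 1.026 d.
L(t_c) = L₀ e^(−k_1 t_c) = 26.4 × 0.6856 = 18.10 mg/L, and at the critical point k_r D_c = k_1 L, so D_c = (0.368/1.93) × 18.10 = 3.451 mg/L.
x_c = v t_c = 1.08 m/s × 1.026 d × 86400 s/d = 95720 m ≈ 95.7 km.

t_c ≈ 1.03 d; D_c ≈ 3.45 mg/L; x_c ≈ 95.7 km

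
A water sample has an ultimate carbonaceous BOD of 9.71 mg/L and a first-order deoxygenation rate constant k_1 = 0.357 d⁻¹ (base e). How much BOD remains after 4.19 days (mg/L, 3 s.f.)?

L ≈ 2.18 mg/L

L_t = L₀ e^(−k_1 t) = 9.71 × e^(−0.357×4.19) = 9.71 × 0.2241 = 2.176 mg/L.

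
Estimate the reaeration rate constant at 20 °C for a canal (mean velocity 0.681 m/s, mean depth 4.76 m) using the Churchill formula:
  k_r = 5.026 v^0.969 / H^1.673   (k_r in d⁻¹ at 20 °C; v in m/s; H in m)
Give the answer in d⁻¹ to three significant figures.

k_r ≈ 0.255 d⁻¹

k_r = 5.026 × 0.681^0.969 / 4.76^1.673 = 5.026 × 0.6892 / 13.60 = 0.2546 d⁻¹.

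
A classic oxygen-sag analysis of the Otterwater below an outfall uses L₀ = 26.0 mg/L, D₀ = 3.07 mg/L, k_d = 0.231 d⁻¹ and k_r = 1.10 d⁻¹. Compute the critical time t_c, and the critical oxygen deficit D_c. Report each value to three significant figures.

t_c ≈ 1.12 d; D_c ≈ 4.22 mg/L

With k_r/k_d = 4.762 and 1 − D₀(k_r−k_d)/(k_d L₀) = 0.5558,
t_c = ln(4.762 × 0.5558) / (1.10 − 0.231) = ln(2.647) / 0.8690 = 0.9733/0.8690 = 1.120 d.
D_c = (k_d/k_r) L₀ e^(−k_d t_c) = (0.231/1.10) × 26.0 × e^(−0.231×1.120) = 0.2100 × 26.0 × 0.7720 = 4.215 mg/L.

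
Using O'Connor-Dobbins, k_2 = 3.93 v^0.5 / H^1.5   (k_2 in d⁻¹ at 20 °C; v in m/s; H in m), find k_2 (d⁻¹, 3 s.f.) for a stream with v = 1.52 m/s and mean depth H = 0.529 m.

k_2 ≈ 12.6 d⁻¹

k_2 = 3.93 × 1.52^0.5 / 0.529^1.5 = 3.93 × 1.233 / 0.3848 = 12.59 d⁻¹.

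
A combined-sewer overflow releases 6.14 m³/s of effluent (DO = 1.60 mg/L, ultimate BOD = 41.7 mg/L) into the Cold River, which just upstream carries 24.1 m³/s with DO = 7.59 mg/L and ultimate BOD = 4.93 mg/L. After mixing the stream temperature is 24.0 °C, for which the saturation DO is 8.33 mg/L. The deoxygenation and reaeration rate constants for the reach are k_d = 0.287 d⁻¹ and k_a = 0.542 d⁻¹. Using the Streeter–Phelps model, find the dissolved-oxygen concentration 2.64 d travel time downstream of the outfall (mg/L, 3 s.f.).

Mixed DO = (24.1×7.59 + 6.14×1.60)/(24.1+6.14) = 192.7/30.24 = 6.374 mg/L.
Mixed L₀ = (24.1×4.93 + 6.14×41.7)/(30.24) = 374.9/30.24 = 12.40 mg/L.
Initial deficit D₀ = C_s − DO₀ = 8.33 − 6.374 = 1.956 mg/L.
D(2.64) = [0.287×12.40/(0.542−0.287)](e^(−0.287×2.64) − e^(−0.542×2.64)) + 1.956 e^(−0.542×2.64)
= 13.95 × (0.4688 − 0.2391) + 1.956 × 0.2391 = 3.672 mg/L.
DO = 8.33 − 3.672 = 4.658 mg/L.

DO ≈ 4.66 mg/L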